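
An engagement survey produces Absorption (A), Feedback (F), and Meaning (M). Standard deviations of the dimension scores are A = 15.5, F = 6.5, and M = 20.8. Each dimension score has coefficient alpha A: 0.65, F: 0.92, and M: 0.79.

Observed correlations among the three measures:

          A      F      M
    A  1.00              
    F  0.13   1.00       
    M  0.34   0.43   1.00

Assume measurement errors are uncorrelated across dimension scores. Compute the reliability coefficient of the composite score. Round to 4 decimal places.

0.8344

Var(A+F+M) = 15.5² + 6.5² + 20.8² + 2·[15.5·6.5·0.13 + 15.5·20.8·0.34 + 6.5·20.8·0.43] = 715.14 + 361.699 = 1076.84.
Under uncorrelated errors the observed covariances equal the true-score covariances, so only the own-variance terms attenuate.
True-score variance = [15.5²·0.65 + 6.5²·0.92 + 20.8²·0.79] + 361.699 = 536.818 + 361.699 = 898.517.
Reliability = 898.517 / 1076.84 = 0.8344.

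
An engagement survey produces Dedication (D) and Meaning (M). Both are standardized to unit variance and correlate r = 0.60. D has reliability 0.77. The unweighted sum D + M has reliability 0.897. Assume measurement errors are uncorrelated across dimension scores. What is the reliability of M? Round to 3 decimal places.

0.900

Var(D+M) = 2 + 2·0.60 = 3.200.
True-score variance = ρ_D + ρ_M + 2·0.60, so 0.897 = (0.77 + ρ_M + 1.20) / 3.200.
ρ_M = 0.897·3.200 − 0.77 − 1.20 = 0.900.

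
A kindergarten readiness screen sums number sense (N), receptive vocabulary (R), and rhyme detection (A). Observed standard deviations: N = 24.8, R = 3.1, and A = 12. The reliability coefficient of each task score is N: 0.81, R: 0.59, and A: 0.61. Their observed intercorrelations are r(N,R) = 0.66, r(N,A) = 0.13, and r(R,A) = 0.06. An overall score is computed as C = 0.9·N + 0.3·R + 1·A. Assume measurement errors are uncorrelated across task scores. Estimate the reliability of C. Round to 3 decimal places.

Var(C) = 0.9²·24.8² + 0.3²·3.1² + 12² + 2·[0.27·24.8·3.1·0.66 + 0.9·24.8·12·0.13 + 0.3·3.1·12·0.06] = 643.047 + 98.3776 = 741.425.
With uncorrelated errors the cross-covariances are all true-score covariance, so they carry over unchanged; only the diagonal terms shrink to ρᵢσᵢ².
True-score variance = [0.9²·24.8²·0.81 + 0.3²·3.1²·0.59 + 12²·0.61] + 98.3776 = 491.878 + 98.3776 = 590.256.
Reliability = 590.256 / 741.425 = 0.796.

0.796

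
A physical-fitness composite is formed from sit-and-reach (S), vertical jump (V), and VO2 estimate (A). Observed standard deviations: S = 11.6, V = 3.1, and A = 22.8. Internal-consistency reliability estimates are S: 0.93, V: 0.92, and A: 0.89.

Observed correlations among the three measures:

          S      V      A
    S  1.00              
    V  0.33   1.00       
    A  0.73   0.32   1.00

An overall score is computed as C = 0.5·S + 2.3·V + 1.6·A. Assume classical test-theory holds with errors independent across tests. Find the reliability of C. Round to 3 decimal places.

Var(C) = 0.5²·11.6² + 2.3²·3.1² + 1.6²·22.8² + 2·[1.15·11.6·3.1·0.33 + 0.8·11.6·22.8·0.73 + 3.68·3.1·22.8·0.32] = 1415.27 + 502.672 = 1917.94.
Under uncorrelated errors the observed covariances equal the true-score covariances, so only the own-variance terms attenuate.
True-score variance = [0.5²·11.6²·0.93 + 2.3²·3.1²·0.92 + 1.6²·22.8²·0.89] + 502.672 = 1262.46 + 502.672 = 1765.13.
Reliability = 1765.13 / 1917.94 = 0.920.

0.920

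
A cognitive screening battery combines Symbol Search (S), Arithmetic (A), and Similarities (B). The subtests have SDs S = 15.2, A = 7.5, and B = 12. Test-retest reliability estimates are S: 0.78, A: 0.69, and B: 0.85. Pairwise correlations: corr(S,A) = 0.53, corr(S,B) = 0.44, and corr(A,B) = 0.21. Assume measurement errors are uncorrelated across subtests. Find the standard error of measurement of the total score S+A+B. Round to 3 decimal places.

9.480

Var(total) = 431.29 + 319.152 = 750.442.
True-score variance = 341.424 + 319.152 = 660.576, so reliability = 0.8802.
Error variance = 750.442 − 660.576 = 89.8663; SEM = √89.8663 = 9.480.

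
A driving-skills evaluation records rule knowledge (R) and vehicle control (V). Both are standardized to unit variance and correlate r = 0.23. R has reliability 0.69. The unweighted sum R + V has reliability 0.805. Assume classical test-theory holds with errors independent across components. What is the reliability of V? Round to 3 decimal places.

Var(R+V) = 2 + 2·0.23 = 2.460.
True-score variance = ρ_R + ρ_V + 2·0.23, so 0.805 = (0.69 + ρ_V + 0.46) / 2.460.
ρ_V = 0.805·2.460 − 0.69 − 0.46 = 0.830.

0.830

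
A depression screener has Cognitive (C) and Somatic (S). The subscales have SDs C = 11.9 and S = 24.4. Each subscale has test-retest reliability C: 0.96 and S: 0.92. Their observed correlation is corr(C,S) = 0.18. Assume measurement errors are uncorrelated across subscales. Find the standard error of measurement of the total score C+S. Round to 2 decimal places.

Var(total) = 736.97 + 104.53 = 841.5.
True-score variance = 683.677 + 104.53 = 788.206, so reliability = 0.9367.
Error variance = 841.5 − 788.206 = 53.2932; SEM = √53.2932 = 7.30.

7.30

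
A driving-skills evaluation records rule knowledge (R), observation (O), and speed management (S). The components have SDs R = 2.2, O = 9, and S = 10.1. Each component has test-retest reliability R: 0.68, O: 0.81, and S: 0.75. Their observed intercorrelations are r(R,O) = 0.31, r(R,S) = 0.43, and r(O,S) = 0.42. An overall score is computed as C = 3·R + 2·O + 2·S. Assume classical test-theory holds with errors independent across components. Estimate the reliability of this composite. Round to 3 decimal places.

0.860

Var(C) = 3²·2.2² + 2²·9² + 2²·10.1² + 2·[6·2.2·9·0.31 + 6·2.2·10.1·0.43 + 4·9·10.1·0.42] = 775.6 + 493.735 = 1269.34.
With uncorrelated errors the cross-covariances are all true-score covariance, so they carry over unchanged; only the diagonal terms shrink to ρᵢσᵢ².
True-score variance = [3²·2.2²·0.68 + 2²·9²·0.81 + 2²·10.1²·0.75] + 493.735 = 598.091 + 493.735 = 1091.83.
Reliability = 1091.83 / 1269.34 = 0.860.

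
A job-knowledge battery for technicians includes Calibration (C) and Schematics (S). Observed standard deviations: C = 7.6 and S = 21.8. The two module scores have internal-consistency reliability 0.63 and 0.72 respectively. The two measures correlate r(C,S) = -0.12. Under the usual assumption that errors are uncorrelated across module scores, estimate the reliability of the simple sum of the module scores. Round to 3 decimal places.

Var(C+S) = 7.6² + 21.8² + 2·[7.6·21.8·(-0.12)] = 533 − 39.7632 = 493.237.
With uncorrelated errors the cross-covariances are all true-score covariance, so they carry over unchanged; only the diagonal terms shrink to ρᵢσᵢ².
True-score variance = [7.6²·0.63 + 21.8²·0.72] − 39.7632 = 378.562 − 39.7632 = 338.798.
Reliability = 338.798 / 493.237 = 0.687.

0.687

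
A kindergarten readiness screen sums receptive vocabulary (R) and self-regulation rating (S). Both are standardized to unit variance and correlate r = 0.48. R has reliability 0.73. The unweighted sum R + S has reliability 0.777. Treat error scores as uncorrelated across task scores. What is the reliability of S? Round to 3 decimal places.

Var(R+S) = 2 + 2·0.48 = 2.960.
True-score variance = ρ_R + ρ_S + 2·0.48, so 0.777 = (0.73 + ρ_S + 0.96) / 2.960.
ρ_S = 0.777·2.960 − 0.73 − 0.96 = 0.610.

0.610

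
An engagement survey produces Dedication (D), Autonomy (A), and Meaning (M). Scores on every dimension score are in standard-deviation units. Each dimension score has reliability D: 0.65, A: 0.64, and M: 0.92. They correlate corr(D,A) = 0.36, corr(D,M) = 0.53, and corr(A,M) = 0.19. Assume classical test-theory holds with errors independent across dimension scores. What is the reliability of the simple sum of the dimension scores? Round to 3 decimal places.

Var(D+A+M) = 3 + 2·[0.36 + 0.53 + 0.19] = 3 + 2.16 = 5.16.
With uncorrelated errors the cross-covariances are all true-score covariance, so they carry over unchanged; only the diagonal terms shrink to ρᵢσᵢ².
True-score variance = [0.65 + 0.64 + 0.92] + 2.16 = 2.21 + 2.16 = 4.37.
Reliability = 4.37 / 5.16 = 0.847.

0.847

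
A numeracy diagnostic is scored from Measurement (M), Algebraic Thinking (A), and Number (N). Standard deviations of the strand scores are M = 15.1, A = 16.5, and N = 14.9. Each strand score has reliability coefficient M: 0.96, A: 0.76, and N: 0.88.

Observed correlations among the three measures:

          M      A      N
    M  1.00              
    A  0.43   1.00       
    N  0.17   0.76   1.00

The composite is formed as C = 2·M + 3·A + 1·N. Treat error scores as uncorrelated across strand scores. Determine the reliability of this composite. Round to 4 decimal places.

Var(C) = 2²·15.1² + 3²·16.5² + 14.9² + 2·[6·15.1·16.5·0.43 + 2·15.1·14.9·0.17 + 3·16.5·14.9·0.76] = 3584.3 + 2559.68 = 6143.98.
Under uncorrelated errors the observed covariances equal the true-score covariances, so only the own-variance terms attenuate.
True-score variance = [2²·15.1²·0.96 + 3²·16.5²·0.76 + 14.9²·0.88] + 2559.68 = 2933.12 + 2559.68 = 5492.8.
Reliability = 5492.8 / 6143.98 = 0.8940.

0.8940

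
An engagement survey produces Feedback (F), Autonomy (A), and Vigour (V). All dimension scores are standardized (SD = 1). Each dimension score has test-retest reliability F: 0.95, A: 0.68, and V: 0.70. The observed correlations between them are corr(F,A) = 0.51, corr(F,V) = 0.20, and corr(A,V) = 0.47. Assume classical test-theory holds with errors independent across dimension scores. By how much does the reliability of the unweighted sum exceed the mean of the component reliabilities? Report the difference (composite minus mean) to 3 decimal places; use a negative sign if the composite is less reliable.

Var(sum) = 3 + 2.36 = 5.36; true-score variance = 2.33 + 2.36 = 4.69; composite reliability = 0.8750.
Mean component reliability = 0.7767.
Difference = 0.8750 − 0.7767 = 0.098.

0.098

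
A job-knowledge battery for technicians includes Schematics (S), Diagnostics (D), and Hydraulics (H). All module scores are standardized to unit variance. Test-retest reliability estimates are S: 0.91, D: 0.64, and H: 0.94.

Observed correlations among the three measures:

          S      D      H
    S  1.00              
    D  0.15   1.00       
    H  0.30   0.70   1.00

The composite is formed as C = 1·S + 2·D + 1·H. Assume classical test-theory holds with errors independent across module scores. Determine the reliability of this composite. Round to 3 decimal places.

Var(C) = 1 + 2² + 1 + 2·[2·0.15 + 0.30 + 2·0.70] = 6 + 4 = 10.
Because errors are independent across components, Cov(Tᵢ,Tⱼ) = Cov(Xᵢ,Xⱼ); the off-diagonal part of the true-score variance is the same as above.
True-score variance = [0.91 + 2²·0.64 + 0.94] + 4 = 4.41 + 4 = 8.41.
Reliability = 8.41 / 10 = 0.841.

0.841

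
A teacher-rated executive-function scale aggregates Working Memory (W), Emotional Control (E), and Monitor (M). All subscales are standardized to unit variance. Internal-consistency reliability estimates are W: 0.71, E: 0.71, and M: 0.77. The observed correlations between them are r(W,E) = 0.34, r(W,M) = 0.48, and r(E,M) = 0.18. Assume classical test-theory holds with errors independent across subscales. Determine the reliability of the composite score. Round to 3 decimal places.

Var(W+E+M) = 3 + 2·[0.34 + 0.48 + 0.18] = 3 + 2 = 5.
With uncorrelated errors the cross-covariances are all true-score covariance, so they carry over unchanged; only the diagonal terms shrink to ρᵢσᵢ².
True-score variance = [0.71 + 0.71 + 0.77] + 2 = 2.19 + 2 = 4.19.
Reliability = 4.19 / 5 = 0.838.

0.838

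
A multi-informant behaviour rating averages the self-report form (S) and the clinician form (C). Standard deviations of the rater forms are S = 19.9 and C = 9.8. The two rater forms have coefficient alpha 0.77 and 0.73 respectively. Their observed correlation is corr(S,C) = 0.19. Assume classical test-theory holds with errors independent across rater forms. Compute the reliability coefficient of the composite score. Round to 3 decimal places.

0.793

Var(S+C) = 19.9² + 9.8² + 2·[19.9·9.8·0.19] = 492.05 + 74.1076 = 566.158.
With uncorrelated errors the cross-covariances are all true-score covariance, so they carry over unchanged; only the diagonal terms shrink to ρᵢσᵢ².
True-score variance = [19.9²·0.77 + 9.8²·0.73] + 74.1076 = 375.037 + 74.1076 = 449.144.
Reliability = 449.144 / 566.158 = 0.793.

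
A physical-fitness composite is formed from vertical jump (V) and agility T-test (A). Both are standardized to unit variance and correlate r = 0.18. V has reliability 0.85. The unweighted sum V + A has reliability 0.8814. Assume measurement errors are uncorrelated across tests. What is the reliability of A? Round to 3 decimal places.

0.870

Var(V+A) = 2 + 2·0.18 = 2.360.
True-score variance = ρ_V + ρ_A + 2·0.18, so 0.8814 = (0.85 + ρ_A + 0.36) / 2.360.
ρ_A = 0.8814·2.360 − 0.85 − 0.36 = 0.870.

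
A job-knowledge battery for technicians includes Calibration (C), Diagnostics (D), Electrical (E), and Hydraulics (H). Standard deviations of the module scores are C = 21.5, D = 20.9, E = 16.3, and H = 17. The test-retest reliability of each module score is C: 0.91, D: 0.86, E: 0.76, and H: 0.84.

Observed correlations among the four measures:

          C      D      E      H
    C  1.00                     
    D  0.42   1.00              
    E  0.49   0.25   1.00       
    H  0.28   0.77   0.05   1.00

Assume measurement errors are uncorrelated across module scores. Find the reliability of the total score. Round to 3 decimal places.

Var(C+D+E+H) = 21.5² + 20.9² + 16.3² + 17² + 2·[21.5·20.9·0.42 + 21.5·16.3·0.49 + 21.5·17·0.28 + 20.9·16.3·0.25 + 20.9·17·0.77 + 16.3·17·0.05] = 1453.75 + 1670.78 = 3124.53.
Under uncorrelated errors the observed covariances equal the true-score covariances, so only the own-variance terms attenuate.
True-score variance = [21.5²·0.91 + 20.9²·0.86 + 16.3²·0.76 + 17²·0.84] + 1670.78 = 1240.99 + 1670.78 = 2911.77.
Reliability = 2911.77 / 3124.53 = 0.932.

0.932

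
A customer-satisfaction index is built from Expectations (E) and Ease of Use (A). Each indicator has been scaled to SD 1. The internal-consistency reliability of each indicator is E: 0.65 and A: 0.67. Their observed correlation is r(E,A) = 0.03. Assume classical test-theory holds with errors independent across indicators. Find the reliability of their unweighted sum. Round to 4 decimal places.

Var(E+A) = 2 + 2·[0.03] = 2 + 0.06 = 2.06.
Under uncorrelated errors the observed covariances equal the true-score covariances, so only the own-variance terms attenuate.
True-score variance = [0.65 + 0.67] + 0.06 = 1.32 + 0.06 = 1.38.
Reliability = 1.38 / 2.06 = 0.6699.

0.6699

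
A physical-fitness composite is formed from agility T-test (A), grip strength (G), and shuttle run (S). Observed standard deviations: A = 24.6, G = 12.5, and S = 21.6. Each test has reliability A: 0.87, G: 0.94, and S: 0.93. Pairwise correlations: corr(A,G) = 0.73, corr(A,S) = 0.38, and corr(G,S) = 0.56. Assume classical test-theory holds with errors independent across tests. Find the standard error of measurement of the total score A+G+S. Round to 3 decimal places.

10.987

Var(total) = 1227.97 + 1155.18 = 2383.15.
True-score variance = 1107.27 + 1155.18 = 2262.45, so reliability = 0.9494.
Error variance = 2383.15 − 2262.45 = 120.705; SEM = √120.705 = 10.987.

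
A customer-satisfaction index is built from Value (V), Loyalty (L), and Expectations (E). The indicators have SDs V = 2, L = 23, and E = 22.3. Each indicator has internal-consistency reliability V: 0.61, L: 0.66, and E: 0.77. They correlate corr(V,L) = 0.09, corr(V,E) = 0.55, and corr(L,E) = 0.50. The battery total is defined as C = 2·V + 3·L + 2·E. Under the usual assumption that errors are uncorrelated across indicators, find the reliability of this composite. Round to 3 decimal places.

0.794

Var(C) = 2²·2² + 3²·23² + 2²·22.3² + 2·[6·2·23·0.09 + 4·2·22.3·0.55 + 6·23·22.3·0.50] = 6766.16 + 3323.32 = 10089.5.
Under uncorrelated errors the observed covariances equal the true-score covariances, so only the own-variance terms attenuate.
True-score variance = [2²·2²·0.61 + 3²·23²·0.66 + 2²·22.3²·0.77] + 3323.32 = 4683.67 + 3323.32 = 8006.99.
Reliability = 8006.99 / 10089.5 = 0.794.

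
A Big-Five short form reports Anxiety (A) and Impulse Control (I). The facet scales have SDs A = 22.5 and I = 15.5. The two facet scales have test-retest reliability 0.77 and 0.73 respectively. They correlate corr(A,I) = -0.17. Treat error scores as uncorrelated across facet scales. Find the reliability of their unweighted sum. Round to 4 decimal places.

0.7113

Var(A+I) = 22.5² + 15.5² + 2·[22.5·15.5·(-0.17)] = 746.5 − 118.575 = 627.925.
Under uncorrelated errors the observed covariances equal the true-score covariances, so only the own-variance terms attenuate.
True-score variance = [22.5²·0.77 + 15.5²·0.73] − 118.575 = 565.195 − 118.575 = 446.62.
Reliability = 446.62 / 627.925 = 0.7113.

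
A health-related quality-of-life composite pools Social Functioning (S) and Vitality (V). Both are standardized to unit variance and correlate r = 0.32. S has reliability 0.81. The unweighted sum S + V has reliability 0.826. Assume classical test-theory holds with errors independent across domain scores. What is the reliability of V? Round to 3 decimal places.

Var(S+V) = 2 + 2·0.32 = 2.640.
True-score variance = ρ_S + ρ_V + 2·0.32, so 0.826 = (0.81 + ρ_V + 0.64) / 2.640.
ρ_V = 0.826·2.640 − 0.81 − 0.64 = 0.731.

0.731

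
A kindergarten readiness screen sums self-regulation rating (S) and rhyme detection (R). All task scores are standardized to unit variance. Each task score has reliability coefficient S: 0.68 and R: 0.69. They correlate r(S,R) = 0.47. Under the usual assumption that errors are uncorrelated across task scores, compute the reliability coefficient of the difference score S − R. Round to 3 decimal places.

Var(S−R) = 1 + 1 − 2·0.47 = 2 − 0.94 = 1.06.
With uncorrelated errors the cross-covariances are all true-score covariance, so they carry over unchanged; only the diagonal terms shrink to ρᵢσᵢ².
True-score variance = [0.68 + 0.69] − 0.94 = 1.37 − 0.94 = 0.43.
Reliability = 0.43 / 1.06 = 0.406.

0.406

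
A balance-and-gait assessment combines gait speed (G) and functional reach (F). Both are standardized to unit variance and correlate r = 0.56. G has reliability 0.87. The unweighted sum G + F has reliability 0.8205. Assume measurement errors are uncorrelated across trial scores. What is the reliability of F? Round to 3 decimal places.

Var(G+F) = 2 + 2·0.56 = 3.120.
True-score variance = ρ_G + ρ_F + 2·0.56, so 0.8205 = (0.87 + ρ_F + 1.12) / 3.120.
ρ_F = 0.8205·3.120 − 0.87 − 1.12 = 0.570.

0.570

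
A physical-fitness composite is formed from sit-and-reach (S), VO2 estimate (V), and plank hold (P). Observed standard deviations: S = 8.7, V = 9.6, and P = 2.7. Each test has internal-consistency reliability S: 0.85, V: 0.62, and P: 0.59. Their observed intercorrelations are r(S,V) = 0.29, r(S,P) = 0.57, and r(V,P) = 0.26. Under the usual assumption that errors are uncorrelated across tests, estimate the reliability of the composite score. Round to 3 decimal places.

0.813

Var(S+V+P) = 8.7² + 9.6² + 2.7² + 2·[8.7·9.6·0.29 + 8.7·2.7·0.57 + 9.6·2.7·0.26] = 175.14 + 88.6986 = 263.839.
Because errors are independent across components, Cov(Tᵢ,Tⱼ) = Cov(Xᵢ,Xⱼ); the off-diagonal part of the true-score variance is the same as above.
True-score variance = [8.7²·0.85 + 9.6²·0.62 + 2.7²·0.59] + 88.6986 = 125.777 + 88.6986 = 214.475.
Reliability = 214.475 / 263.839 = 0.813.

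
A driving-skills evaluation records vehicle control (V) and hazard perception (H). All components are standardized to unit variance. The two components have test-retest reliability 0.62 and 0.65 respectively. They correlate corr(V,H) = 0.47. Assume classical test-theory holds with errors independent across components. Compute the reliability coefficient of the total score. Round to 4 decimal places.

Var(V+H) = 2 + 2·[0.47] = 2 + 0.94 = 2.94.
Under uncorrelated errors the observed covariances equal the true-score covariances, so only the own-variance terms attenuate.
True-score variance = [0.62 + 0.65] + 0.94 = 1.27 + 0.94 = 2.21.
Reliability = 2.21 / 2.94 = 0.7517.

0.7517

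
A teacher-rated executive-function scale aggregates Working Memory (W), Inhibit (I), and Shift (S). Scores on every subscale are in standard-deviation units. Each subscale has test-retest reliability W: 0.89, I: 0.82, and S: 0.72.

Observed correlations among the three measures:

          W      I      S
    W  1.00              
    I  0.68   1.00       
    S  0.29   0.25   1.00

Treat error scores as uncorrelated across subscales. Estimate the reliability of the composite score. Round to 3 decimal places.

0.895

Var(W+I+S) = 3 + 2·[0.68 + 0.29 + 0.25] = 3 + 2.44 = 5.44.
Under uncorrelated errors the observed covariances equal the true-score covariances, so only the own-variance terms attenuate.
True-score variance = [0.89 + 0.82 + 0.72] + 2.44 = 2.43 + 2.44 = 4.87.
Reliability = 4.87 / 5.44 = 0.895.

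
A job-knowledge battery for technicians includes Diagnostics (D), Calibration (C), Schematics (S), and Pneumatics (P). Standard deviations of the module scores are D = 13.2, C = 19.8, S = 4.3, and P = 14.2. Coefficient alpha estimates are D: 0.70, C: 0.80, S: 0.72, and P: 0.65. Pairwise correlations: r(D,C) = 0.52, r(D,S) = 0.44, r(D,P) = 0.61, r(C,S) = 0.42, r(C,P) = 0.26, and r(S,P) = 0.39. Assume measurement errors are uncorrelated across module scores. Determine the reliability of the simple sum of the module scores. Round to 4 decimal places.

0.8712

Var(D+C+S+P) = 13.2² + 19.8² + 4.3² + 14.2² + 2·[13.2·19.8·0.52 + 13.2·4.3·0.44 + 13.2·14.2·0.61 + 19.8·4.3·0.42 + 19.8·14.2·0.26 + 4.3·14.2·0.39] = 786.41 + 815.788 = 1602.2.
Because errors are independent across components, Cov(Tᵢ,Tⱼ) = Cov(Xᵢ,Xⱼ); the off-diagonal part of the true-score variance is the same as above.
True-score variance = [13.2²·0.70 + 19.8²·0.80 + 4.3²·0.72 + 14.2²·0.65] + 815.788 = 579.979 + 815.788 = 1395.77.
Reliability = 1395.77 / 1602.2 = 0.8712.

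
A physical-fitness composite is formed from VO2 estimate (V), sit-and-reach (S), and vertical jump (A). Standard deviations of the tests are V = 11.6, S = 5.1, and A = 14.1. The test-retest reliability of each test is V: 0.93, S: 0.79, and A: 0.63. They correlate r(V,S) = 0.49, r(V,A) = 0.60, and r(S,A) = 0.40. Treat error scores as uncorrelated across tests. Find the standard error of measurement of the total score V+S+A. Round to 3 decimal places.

Var(total) = 359.38 + 311.777 = 671.157.
True-score variance = 270.939 + 311.777 = 582.716, so reliability = 0.8682.
Error variance = 671.157 − 582.716 = 88.441; SEM = √88.441 = 9.404.

9.404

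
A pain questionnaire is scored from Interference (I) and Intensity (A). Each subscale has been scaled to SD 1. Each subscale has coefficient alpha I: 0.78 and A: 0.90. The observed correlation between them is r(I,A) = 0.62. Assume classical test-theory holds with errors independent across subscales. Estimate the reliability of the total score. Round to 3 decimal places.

Var(I+A) = 2 + 2·[0.62] = 2 + 1.24 = 3.24.
Because errors are independent across components, Cov(Tᵢ,Tⱼ) = Cov(Xᵢ,Xⱼ); the off-diagonal part of the true-score variance is the same as above.
True-score variance = [0.78 + 0.90] + 1.24 = 1.68 + 1.24 = 2.92.
Reliability = 2.92 / 3.24 = 0.901.

0.901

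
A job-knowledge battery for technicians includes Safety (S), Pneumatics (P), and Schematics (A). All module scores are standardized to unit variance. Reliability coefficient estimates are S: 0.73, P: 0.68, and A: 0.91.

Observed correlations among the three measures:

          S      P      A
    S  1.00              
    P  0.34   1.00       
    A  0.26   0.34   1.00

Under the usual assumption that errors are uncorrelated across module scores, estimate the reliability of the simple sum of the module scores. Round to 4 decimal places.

0.8607

Var(S+P+A) = 3 + 2·[0.34 + 0.26 + 0.34] = 3 + 1.88 = 4.88.
Because errors are independent across components, Cov(Tᵢ,Tⱼ) = Cov(Xᵢ,Xⱼ); the off-diagonal part of the true-score variance is the same as above.
True-score variance = [0.73 + 0.68 + 0.91] + 1.88 = 2.32 + 1.88 = 4.2.
Reliability = 4.2 / 4.88 = 0.8607.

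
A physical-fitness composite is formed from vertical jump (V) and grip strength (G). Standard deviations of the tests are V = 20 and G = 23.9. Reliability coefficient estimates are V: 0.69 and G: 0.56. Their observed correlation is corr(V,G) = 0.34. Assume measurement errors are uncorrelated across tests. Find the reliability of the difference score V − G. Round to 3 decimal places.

Var(V−G) = 20² + 23.9² − 2·20·23.9·0.34 = 971.21 − 325.04 = 646.17.
Because errors are independent across components, Cov(Tᵢ,Tⱼ) = Cov(Xᵢ,Xⱼ); the off-diagonal part of the true-score variance is the same as above.
True-score variance = [20²·0.69 + 23.9²·0.56] − 325.04 = 595.878 − 325.04 = 270.838.
Reliability = 270.838 / 646.17 = 0.419.

0.419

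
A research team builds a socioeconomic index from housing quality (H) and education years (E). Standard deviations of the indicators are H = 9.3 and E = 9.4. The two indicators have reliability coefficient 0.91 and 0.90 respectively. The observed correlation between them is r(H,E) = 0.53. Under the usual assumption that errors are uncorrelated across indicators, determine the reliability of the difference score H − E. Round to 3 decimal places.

Var(H−E) = 9.3² + 9.4² − 2·9.3·9.4·0.53 = 174.85 − 92.6652 = 82.1848.
Under uncorrelated errors the observed covariances equal the true-score covariances, so only the own-variance terms attenuate.
True-score variance = [9.3²·0.91 + 9.4²·0.90] − 92.6652 = 158.23 − 92.6652 = 65.5647.
Reliability = 65.5647 / 82.1848 = 0.798.

0.798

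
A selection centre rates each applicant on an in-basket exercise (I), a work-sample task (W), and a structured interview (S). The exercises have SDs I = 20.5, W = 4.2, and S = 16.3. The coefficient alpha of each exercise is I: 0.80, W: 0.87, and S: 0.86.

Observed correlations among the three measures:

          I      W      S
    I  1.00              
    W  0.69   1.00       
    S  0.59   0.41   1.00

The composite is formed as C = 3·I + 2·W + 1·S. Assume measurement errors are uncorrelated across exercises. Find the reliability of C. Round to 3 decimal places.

Var(C) = 3²·20.5² + 2²·4.2² + 16.3² + 2·[6·20.5·4.2·0.69 + 3·20.5·16.3·0.59 + 2·4.2·16.3·0.41] = 4118.5 + 2008.07 = 6126.57.
Under uncorrelated errors the observed covariances equal the true-score covariances, so only the own-variance terms attenuate.
True-score variance = [3²·20.5²·0.80 + 2²·4.2²·0.87 + 16.3²·0.86] + 2008.07 = 3315.68 + 2008.07 = 5323.75.
Reliability = 5323.75 / 6126.57 = 0.869.

0.869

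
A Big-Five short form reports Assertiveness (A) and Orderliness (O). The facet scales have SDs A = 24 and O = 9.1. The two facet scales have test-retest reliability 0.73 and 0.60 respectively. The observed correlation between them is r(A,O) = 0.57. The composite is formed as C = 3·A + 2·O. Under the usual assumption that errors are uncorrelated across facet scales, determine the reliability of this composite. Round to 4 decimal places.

Var(C) = 3²·24² + 2²·9.1² + 2·[6·24·9.1·0.57] = 5515.24 + 1493.86 = 7009.1.
Under uncorrelated errors the observed covariances equal the true-score covariances, so only the own-variance terms attenuate.
True-score variance = [3²·24²·0.73 + 2²·9.1²·0.60] + 1493.86 = 3983.06 + 1493.86 = 5476.92.
Reliability = 5476.92 / 7009.1 = 0.7814.

0.7814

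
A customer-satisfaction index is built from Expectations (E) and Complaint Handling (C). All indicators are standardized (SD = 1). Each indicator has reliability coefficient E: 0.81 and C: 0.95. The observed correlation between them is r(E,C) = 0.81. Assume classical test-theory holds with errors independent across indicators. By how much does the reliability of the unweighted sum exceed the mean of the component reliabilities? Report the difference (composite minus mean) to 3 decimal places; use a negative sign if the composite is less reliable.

0.054

Var(sum) = 2 + 1.62 = 3.62; true-score variance = 1.76 + 1.62 = 3.38; composite reliability = 0.9337.
Mean component reliability = 0.8800.
Difference = 0.9337 − 0.8800 = 0.054.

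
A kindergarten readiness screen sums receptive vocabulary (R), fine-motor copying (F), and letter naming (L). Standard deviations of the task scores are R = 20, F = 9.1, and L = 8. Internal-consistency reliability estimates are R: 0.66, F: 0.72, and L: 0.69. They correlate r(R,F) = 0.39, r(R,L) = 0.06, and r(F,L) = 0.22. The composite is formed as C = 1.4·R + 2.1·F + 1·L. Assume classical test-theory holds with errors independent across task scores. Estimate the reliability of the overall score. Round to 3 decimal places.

Var(C) = 1.4²·20² + 2.1²·9.1² + 8² + 2·[2.94·20·9.1·0.39 + 1.4·20·8·0.06 + 2.1·9.1·8·0.22] = 1213.19 + 511.51 = 1724.7.
Under uncorrelated errors the observed covariances equal the true-score covariances, so only the own-variance terms attenuate.
True-score variance = [1.4²·20²·0.66 + 2.1²·9.1²·0.72 + 8²·0.69] + 511.51 = 824.538 + 511.51 = 1336.05.
Reliability = 1336.05 / 1724.7 = 0.775.

0.775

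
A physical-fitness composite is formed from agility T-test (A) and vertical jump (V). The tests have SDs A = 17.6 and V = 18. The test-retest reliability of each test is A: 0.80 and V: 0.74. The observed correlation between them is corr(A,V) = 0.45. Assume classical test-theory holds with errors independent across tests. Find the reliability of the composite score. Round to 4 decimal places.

0.8409

Var(A+V) = 17.6² + 18² + 2·[17.6·18·0.45] = 633.76 + 285.12 = 918.88.
Under uncorrelated errors the observed covariances equal the true-score covariances, so only the own-variance terms attenuate.
True-score variance = [17.6²·0.80 + 18²·0.74] + 285.12 = 487.568 + 285.12 = 772.688.
Reliability = 772.688 / 918.88 = 0.8409.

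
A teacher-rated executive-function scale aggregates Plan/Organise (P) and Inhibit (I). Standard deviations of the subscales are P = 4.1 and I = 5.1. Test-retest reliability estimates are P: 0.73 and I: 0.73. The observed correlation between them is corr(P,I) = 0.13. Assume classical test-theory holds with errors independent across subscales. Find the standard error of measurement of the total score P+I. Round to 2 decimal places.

Var(total) = 42.82 + 5.4366 = 48.2566.
True-score variance = 31.2586 + 5.4366 = 36.6952, so reliability = 0.7604.
Error variance = 48.2566 − 36.6952 = 11.5614; SEM = √11.5614 = 3.40.

3.40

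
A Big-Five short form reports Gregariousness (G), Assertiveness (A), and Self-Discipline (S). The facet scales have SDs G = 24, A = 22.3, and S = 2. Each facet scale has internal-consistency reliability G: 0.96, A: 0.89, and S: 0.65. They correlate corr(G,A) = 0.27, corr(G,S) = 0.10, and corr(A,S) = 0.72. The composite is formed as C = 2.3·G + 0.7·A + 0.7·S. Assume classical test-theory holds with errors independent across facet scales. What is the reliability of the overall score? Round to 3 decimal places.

Var(C) = 2.3²·24² + 0.7²·22.3² + 0.7²·2² + 2·[1.61·24·22.3·0.27 + 1.61·24·2·0.10 + 0.49·22.3·2·0.72] = 3292.67 + 512.229 = 3804.9.
Under uncorrelated errors the observed covariances equal the true-score covariances, so only the own-variance terms attenuate.
True-score variance = [2.3²·24²·0.96 + 0.7²·22.3²·0.89 + 0.7²·2²·0.65] + 512.229 = 3143.3 + 512.229 = 3655.53.
Reliability = 3655.53 / 3804.9 = 0.961.

0.961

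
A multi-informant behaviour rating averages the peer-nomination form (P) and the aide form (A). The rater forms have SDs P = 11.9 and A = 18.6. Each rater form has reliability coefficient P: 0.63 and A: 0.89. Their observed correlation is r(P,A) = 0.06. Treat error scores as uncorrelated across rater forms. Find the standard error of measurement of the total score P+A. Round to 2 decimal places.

9.51

Var(total) = 487.57 + 26.5608 = 514.131.
True-score variance = 397.119 + 26.5608 = 423.68, so reliability = 0.8241.
Error variance = 514.131 − 423.68 = 90.4513; SEM = √90.4513 = 9.51.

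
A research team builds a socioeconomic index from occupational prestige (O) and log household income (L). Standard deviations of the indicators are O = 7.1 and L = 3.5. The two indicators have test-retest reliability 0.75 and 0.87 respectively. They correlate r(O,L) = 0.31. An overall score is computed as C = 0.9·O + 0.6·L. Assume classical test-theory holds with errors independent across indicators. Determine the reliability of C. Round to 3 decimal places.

Var(C) = 0.9²·7.1² + 0.6²·3.5² + 2·[0.54·7.1·3.5·0.31] = 45.2421 + 8.31978 = 53.5619.
Because errors are independent across components, Cov(Tᵢ,Tⱼ) = Cov(Xᵢ,Xⱼ); the off-diagonal part of the true-score variance is the same as above.
True-score variance = [0.9²·7.1²·0.75 + 0.6²·3.5²·0.87] + 8.31978 = 34.4608 + 8.31978 = 42.7806.
Reliability = 42.7806 / 53.5619 = 0.799.

0.799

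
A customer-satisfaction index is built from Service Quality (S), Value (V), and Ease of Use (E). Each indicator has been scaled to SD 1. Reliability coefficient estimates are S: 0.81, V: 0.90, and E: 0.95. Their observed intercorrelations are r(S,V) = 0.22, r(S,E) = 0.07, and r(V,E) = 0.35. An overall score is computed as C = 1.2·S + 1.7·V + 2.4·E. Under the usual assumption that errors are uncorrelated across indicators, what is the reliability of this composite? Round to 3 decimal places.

Var(C) = 1.2² + 1.7² + 2.4² + 2·[2.04·0.22 + 2.88·0.07 + 4.08·0.35] = 10.09 + 4.1568 = 14.2468.
With uncorrelated errors the cross-covariances are all true-score covariance, so they carry over unchanged; only the diagonal terms shrink to ρᵢσᵢ².
True-score variance = [1.2²·0.81 + 1.7²·0.90 + 2.4²·0.95] + 4.1568 = 9.2394 + 4.1568 = 13.3962.
Reliability = 13.3962 / 14.2468 = 0.940.

0.940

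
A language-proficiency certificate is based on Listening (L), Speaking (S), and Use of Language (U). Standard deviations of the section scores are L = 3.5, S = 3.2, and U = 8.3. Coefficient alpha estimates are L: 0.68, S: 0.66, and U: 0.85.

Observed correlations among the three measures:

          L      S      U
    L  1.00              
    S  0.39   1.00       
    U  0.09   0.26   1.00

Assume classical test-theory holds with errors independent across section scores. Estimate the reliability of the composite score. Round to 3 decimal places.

0.851

Var(L+S+U) = 3.5² + 3.2² + 8.3² + 2·[3.5·3.2·0.39 + 3.5·8.3·0.09 + 3.2·8.3·0.26] = 91.38 + 27.7762 = 119.156.
Because errors are independent across components, Cov(Tᵢ,Tⱼ) = Cov(Xᵢ,Xⱼ); the off-diagonal part of the true-score variance is the same as above.
True-score variance = [3.5²·0.68 + 3.2²·0.66 + 8.3²·0.85] + 27.7762 = 73.6449 + 27.7762 = 101.421.
Reliability = 101.421 / 119.156 = 0.851.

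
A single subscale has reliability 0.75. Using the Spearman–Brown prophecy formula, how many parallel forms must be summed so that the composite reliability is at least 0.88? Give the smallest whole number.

3

k ≥ ρ*(1−ρ₁)/(ρ₁(1−ρ*)) = 0.88·0.25 / (0.75·0.12) = 2.444.
Smallest integer k = 3.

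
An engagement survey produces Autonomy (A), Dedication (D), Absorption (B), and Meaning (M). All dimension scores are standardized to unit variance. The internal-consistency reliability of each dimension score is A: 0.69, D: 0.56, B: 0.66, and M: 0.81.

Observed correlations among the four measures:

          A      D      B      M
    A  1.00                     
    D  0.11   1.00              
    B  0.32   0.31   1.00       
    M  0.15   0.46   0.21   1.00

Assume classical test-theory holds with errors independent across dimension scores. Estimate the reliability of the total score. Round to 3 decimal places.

0.820

Var(A+D+B+M) = 4 + 2·[0.11 + 0.32 + 0.15 + 0.31 + 0.46 + 0.21] = 4 + 3.12 = 7.12.
With uncorrelated errors the cross-covariances are all true-score covariance, so they carry over unchanged; only the diagonal terms shrink to ρᵢσᵢ².
True-score variance = [0.69 + 0.56 + 0.66 + 0.81] + 3.12 = 2.72 + 3.12 = 5.84.
Reliability = 5.84 / 7.12 = 0.820.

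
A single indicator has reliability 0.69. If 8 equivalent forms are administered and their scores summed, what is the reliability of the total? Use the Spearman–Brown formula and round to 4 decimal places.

0.9468

ρ_k = kρ / (1 + (k−1)ρ) = 8·0.69 / (1 + 7·0.69) = 5.520 / 5.830 = 0.9468.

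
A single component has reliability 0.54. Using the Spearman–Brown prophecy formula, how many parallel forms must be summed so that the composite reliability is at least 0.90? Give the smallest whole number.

k ≥ ρ*(1−ρ₁)/(ρ₁(1−ρ*)) = 0.90·0.46 / (0.54·0.10) = 7.667.
Smallest integer k = 8.

8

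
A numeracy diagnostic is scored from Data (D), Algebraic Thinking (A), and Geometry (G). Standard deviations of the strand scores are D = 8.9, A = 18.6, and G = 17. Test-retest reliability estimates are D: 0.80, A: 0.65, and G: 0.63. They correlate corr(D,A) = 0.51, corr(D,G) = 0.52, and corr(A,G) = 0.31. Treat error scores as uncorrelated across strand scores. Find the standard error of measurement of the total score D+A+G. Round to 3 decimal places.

15.616

Var(total) = 714.17 + 522.247 = 1236.42.
True-score variance = 470.312 + 522.247 = 992.559, so reliability = 0.8028.
Error variance = 1236.42 − 992.559 = 243.858; SEM = √243.858 = 15.616.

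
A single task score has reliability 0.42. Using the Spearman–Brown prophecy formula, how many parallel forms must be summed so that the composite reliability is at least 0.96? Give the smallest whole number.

k ≥ ρ*(1−ρ₁)/(ρ₁(1−ρ*)) = 0.96·0.58 / (0.42·0.04) = 33.143.
Smallest integer k = 34.

34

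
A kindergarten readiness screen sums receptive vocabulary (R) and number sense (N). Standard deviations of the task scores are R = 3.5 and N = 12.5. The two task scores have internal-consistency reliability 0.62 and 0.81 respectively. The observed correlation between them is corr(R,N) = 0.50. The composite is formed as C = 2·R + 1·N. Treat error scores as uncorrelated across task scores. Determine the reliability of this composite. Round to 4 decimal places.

0.8350

Var(C) = 2²·3.5² + 12.5² + 2·[2·3.5·12.5·0.50] = 205.25 + 87.5 = 292.75.
With uncorrelated errors the cross-covariances are all true-score covariance, so they carry over unchanged; only the diagonal terms shrink to ρᵢσᵢ².
True-score variance = [2²·3.5²·0.62 + 12.5²·0.81] + 87.5 = 156.943 + 87.5 = 244.443.
Reliability = 244.443 / 292.75 = 0.8350.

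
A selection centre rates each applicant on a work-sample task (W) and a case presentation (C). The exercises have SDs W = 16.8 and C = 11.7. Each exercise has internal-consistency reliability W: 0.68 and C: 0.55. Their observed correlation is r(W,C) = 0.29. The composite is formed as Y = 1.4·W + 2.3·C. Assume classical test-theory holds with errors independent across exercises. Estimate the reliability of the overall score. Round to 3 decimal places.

Var(Y) = 1.4²·16.8² + 2.3²·11.7² + 2·[3.22·16.8·11.7·0.29] = 1277.34 + 367.095 = 1644.43.
Under uncorrelated errors the observed covariances equal the true-score covariances, so only the own-variance terms attenuate.
True-score variance = [1.4²·16.8²·0.68 + 2.3²·11.7²·0.55] + 367.095 = 774.451 + 367.095 = 1141.55.
Reliability = 1141.55 / 1644.43 = 0.694.

0.694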